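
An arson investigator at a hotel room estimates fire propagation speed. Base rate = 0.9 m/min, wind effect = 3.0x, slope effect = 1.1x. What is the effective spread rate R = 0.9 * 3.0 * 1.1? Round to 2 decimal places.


Fire spread rate calculation:
R = R0 * wind_factor * slope_factor
= 0.9 * 3.0 * 1.1
= 2.7 * 1.1
= 2.97 m/min

2.97


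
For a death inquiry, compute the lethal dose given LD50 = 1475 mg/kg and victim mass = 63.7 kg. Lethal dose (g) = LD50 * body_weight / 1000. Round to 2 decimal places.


Lethal dose calculation:
Lethal dose = LD50 * body_weight / 1000
= 1475 * 63.7 / 1000
= 93957.5 / 1000
= 93.96 g

93.96


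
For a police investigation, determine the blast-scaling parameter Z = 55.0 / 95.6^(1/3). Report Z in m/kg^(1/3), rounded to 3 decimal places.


Scaled distance calculation:
W^(1/3) = 95.6^(1/3) = 4.572489
Z = R / W^(1/3) = 55.0 / 4.572489
Z = 12.028 m/kg^(1/3)

12.028


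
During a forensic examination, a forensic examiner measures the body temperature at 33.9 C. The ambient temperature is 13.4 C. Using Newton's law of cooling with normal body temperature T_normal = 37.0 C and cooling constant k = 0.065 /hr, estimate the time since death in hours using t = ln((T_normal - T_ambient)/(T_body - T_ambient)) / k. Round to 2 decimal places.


Using Newton's law of cooling:
t = ln((T_normal - T_ambient) / (T_body - T_ambient)) / k
T_normal - T_ambient = 23.6
T_body - T_ambient = 20.5
Ratio = 1.15122
ln(ratio) = 0.140822
t = 0.140822 / 0.065 = 2.17 hours

2.17


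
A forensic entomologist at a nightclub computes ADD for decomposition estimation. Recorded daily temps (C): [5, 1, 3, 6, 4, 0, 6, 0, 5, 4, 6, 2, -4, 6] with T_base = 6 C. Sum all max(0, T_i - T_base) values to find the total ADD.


Computing ADD day by day:
Day 1: max(0, 5 - 6) = 0
Day 2: max(0, 1 - 6) = 0
Day 3: max(0, 3 - 6) = 0
Day 4: max(0, 6 - 6) = 0
Day 5: max(0, 4 - 6) = 0
Day 6: max(0, 0 - 6) = 0
Day 7: max(0, 6 - 6) = 0
Day 8: max(0, 0 - 6) = 0
Day 9: max(0, 5 - 6) = 0
Day 10: max(0, 4 - 6) = 0
Day 11: max(0, 6 - 6) = 0
Day 12: max(0, 2 - 6) = 0
Day 13: max(0, -4 - 6) = 0
Day 14: max(0, 6 - 6) = 0
Total ADD = 0

0


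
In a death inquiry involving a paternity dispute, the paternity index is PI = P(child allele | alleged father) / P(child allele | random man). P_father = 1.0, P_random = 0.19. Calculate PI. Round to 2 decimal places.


Paternity Index calculation:
PI = P(allele|father) / P(allele|random)
PI = 1.0 / 0.19
PI = 5.26

5.26


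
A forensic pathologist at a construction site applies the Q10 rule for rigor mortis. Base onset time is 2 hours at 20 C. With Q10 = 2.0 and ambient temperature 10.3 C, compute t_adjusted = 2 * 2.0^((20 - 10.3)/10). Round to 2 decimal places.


Rigor mortis time adjustment:
Exponent = (T_ref - T_actual) / 10 = (20 - 10.3) / 10 = 0.97
Q10 factor = 2.0^0.97 = 1.95884
t_adjusted = 2 * 1.95884 = 3.92 hours

3.92


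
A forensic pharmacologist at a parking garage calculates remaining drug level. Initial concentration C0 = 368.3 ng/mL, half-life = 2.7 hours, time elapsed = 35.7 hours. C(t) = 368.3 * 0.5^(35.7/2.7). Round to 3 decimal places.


Drug concentration decay:
Number of half-lives = t / t_half = 35.7 / 2.7 = 13.222222
Decay factor = 0.5^13.222222 = 0.00010464
C(t) = 368.3 * 0.00010464 = 0.039 ng/mL

0.039


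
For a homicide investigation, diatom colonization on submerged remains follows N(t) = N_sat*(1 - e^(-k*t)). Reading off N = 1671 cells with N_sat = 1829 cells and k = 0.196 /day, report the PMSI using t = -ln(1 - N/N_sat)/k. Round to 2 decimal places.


PMSI from diatom colonization curve:
N / N_sat = 1671 / 1829 = 0.913614
1 - N/N_sat = 0.086386
ln(1 - N/N_sat) = -2.44893
t = -ln(1 - N/N_sat) / k = -(-2.44893) / 0.196 = 12.49 days

12.49


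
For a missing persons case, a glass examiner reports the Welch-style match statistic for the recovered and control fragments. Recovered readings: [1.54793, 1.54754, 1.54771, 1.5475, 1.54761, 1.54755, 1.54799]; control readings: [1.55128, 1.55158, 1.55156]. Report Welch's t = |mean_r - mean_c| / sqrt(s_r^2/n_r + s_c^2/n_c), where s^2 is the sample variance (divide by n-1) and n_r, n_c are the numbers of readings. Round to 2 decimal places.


Welch's t-criterion for glass RI comparison:
Recovered mean = sum / n_r = 10.83383 / 7 = 1.54769
Control mean = sum / n_c = 4.65442 / 3 = 1.5514733
Recovered sample variance s_r^2 = 3.87667e-08
Control sample variance s_c^2 = 2.81333e-08
Welch SE (unpooled) = sqrt(s_r^2/n_r + s_c^2/n_c) = sqrt(5.5381e-09 + 9.37778e-09) = sqrt(1.49159e-08) = 0.000122131
|mean_r - mean_c| = 0.00378333
t = 0.00378333 / 0.000122131 = 30.98

30.98


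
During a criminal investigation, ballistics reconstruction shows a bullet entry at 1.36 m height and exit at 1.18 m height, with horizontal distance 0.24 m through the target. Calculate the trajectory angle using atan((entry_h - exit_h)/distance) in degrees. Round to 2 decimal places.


Bullet trajectory angle:
Height difference = 1.36 - 1.18 = 0.18 m
angle = atan(0.18 / 0.24)
angle = atan(0.75)
angle = 36.87 degrees

36.87


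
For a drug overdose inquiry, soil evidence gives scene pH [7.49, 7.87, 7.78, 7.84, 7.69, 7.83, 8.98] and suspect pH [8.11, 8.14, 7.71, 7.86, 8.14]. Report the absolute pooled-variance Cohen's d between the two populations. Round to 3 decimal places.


Pooled-variance Cohen's d for soil pH comparison:
Scene mean = 55.48 / 7 = 7.925714
Suspect mean = 39.96 / 5 = 7.992
Scene sample variance s_s^2 = 0.232962
Suspect sample variance s_c^2 = 0.03867
Pooled variance = ((n_s-1)*s_s^2 + (n_c-1)*s_c^2) / (n_s + n_c - 2) = 0.155245
Pooled SD = sqrt(0.155245) = 0.394011
Mean difference = -0.066286
|d| = |-0.066286| / 0.394011 = 0.168

0.168


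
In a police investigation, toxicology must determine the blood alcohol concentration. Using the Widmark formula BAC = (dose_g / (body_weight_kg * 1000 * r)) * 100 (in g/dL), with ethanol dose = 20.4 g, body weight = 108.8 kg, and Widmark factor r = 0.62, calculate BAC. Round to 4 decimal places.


Applying the Widmark formula:
BAC = (dose_g / (body_wt * 1000 * r)) * 100
Denominator = 108.8 * 1000 * 0.62 = 67456
BAC = (20.4 / 67456) * 100
BAC = 0.0302 g/dL

0.0302


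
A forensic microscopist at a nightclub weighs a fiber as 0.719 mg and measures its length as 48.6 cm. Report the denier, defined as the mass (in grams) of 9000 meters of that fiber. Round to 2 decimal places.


Denier calculation:
Mass in grams = 0.719 mg / 1000 = 0.000719 g
Length in meters = 48.6 cm / 100 = 0.486 m
Linear density = mass / length = 0.000719 / 0.486 = 0.00147942 g/m
Denier = (g/m) * 9000 = 0.00147942 * 9000 = 13.31

13.31


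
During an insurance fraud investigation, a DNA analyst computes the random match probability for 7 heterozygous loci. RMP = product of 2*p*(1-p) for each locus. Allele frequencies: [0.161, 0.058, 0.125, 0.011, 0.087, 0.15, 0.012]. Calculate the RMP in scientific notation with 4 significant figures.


Computing RMP for 7 loci:
Locus 1: 2 * 0.161 * 0.839 = 0.270158
Locus 2: 2 * 0.058 * 0.942 = 0.109272
Locus 3: 2 * 0.125 * 0.875 = 0.21875
Locus 4: 2 * 0.011 * 0.989 = 0.021758
Locus 5: 2 * 0.087 * 0.913 = 0.158862
Locus 6: 2 * 0.15 * 0.85 = 0.255
Locus 7: 2 * 0.012 * 0.988 = 0.023712
RMP = 1.350e-07

1.350e-07


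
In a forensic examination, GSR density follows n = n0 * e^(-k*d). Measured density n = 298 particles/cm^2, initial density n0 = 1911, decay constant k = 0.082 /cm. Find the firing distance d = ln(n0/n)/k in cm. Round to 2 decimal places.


GSR distance calculation:
n0/n = 1911 / 298 = 6.412752
ln(n0/n) = 1.858289
d = 1.858289 / 0.082 = 22.66 cm

22.66


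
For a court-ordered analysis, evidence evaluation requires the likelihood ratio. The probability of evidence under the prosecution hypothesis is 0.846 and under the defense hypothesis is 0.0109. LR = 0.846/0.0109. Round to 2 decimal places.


Likelihood ratio calculation:
LR = P(E|Hp) / P(E|Hd)
LR = 0.846 / 0.0109
LR = 77.61

77.61


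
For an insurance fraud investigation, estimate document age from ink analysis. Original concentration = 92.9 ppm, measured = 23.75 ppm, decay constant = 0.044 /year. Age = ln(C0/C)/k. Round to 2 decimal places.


Document age estimation:
C0/C = 92.9 / 23.75 = 3.911579
ln(C0/C) = 1.363941
t = 1.363941 / 0.044 = 31.00 years

31.00


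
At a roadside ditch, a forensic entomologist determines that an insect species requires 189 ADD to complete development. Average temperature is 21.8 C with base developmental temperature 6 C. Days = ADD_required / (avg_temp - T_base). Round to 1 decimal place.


Insect development time:
Effective temperature = avg_temp - T_base = 21.8 - 6 = 15.8 C
Days = ADD / effective_temp = 189 / 15.8 = 12.0 days

12.0


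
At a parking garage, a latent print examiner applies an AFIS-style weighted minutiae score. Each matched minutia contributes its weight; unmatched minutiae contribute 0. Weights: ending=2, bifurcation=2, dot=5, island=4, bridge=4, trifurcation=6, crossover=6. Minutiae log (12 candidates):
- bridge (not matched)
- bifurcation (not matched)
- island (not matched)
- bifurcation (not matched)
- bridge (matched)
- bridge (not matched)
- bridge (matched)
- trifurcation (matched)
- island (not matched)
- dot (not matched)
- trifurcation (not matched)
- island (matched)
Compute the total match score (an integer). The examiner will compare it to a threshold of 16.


Weighted minutiae match score:
  bridge: not matched, +0
  bifurcation: not matched, +0
  island: not matched, +0
  bifurcation: not matched, +0
  bridge: matched, +4 (running total 4)
  bridge: not matched, +0
  bridge: matched, +4 (running total 8)
  trifurcation: matched, +6 (running total 14)
  island: not matched, +0
  dot: not matched, +0
  trifurcation: not matched, +0
  island: matched, +4 (running total 18)
Total score = 18
Threshold = 16; verdict = identification

18


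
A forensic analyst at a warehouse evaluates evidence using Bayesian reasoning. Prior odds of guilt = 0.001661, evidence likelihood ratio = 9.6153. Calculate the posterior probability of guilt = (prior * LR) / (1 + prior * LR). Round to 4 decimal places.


Bayesian evidence evaluation:
Posterior odds = prior_odds * LR = 0.001661 * 9.6153 = 0.01597101
Posterior probability = posterior_odds / (1 + posterior_odds)
= 0.01597101 / (1 + 0.01597101)
= 0.01597101 / 1.01597101
= 0.0157

0.0157


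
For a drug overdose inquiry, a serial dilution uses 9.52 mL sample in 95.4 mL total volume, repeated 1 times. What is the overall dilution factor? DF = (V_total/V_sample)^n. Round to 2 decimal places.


Dilution factor calculation:
Single dilution = V_total / V_sample = 95.4 / 9.52 ≈ 10.021008
Number of dilutions = 1
Total DF = (95.4 / 9.52)^1 (full precision, rounded at the end) = 10.02

10.02


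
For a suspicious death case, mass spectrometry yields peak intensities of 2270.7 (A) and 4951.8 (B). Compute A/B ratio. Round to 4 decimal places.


Spectral peak ratio:
Peak A = 2270.7 counts
Peak B = 4951.8 counts
Ratio = 2270.7 / 4951.8 = 0.4586

0.4586


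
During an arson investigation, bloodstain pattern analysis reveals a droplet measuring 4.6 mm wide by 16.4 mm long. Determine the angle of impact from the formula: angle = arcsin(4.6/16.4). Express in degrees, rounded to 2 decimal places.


Blood spatter impact angle calculation:
width / length = 4.6 / 16.4 = 0.280488
angle = arcsin(0.280488)
angle = 16.29 degrees

16.29


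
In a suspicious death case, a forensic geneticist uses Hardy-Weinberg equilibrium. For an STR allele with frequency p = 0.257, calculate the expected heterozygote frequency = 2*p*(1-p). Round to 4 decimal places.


Hardy-Weinberg heterozygote frequency:
q = 1 - p = 1 - 0.257 = 0.743
2pq = 2 * 0.257 * 0.743 = 0.3819

0.3819


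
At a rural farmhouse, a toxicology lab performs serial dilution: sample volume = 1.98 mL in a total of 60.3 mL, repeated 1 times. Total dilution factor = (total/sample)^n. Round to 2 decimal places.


Dilution factor calculation:
Single dilution = V_total / V_sample = 60.3 / 1.98 ≈ 30.454545
Number of dilutions = 1
Total DF = (60.3 / 1.98)^1 (full precision, rounded at the end) = 30.45

30.45


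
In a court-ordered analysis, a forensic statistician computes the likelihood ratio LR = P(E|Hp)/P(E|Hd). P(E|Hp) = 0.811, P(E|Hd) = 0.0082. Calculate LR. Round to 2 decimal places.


Likelihood ratio calculation:
LR = P(E|Hp) / P(E|Hd)
LR = 0.811 / 0.0082
LR = 98.90

98.90


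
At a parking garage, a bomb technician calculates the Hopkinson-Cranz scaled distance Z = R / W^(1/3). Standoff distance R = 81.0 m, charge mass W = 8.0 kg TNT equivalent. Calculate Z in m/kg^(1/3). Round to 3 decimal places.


Scaled distance calculation:
W^(1/3) = 8.0^(1/3) = 2
Z = R / W^(1/3) = 81.0 / 2
Z = 40.500 m/kg^(1/3)

40.500


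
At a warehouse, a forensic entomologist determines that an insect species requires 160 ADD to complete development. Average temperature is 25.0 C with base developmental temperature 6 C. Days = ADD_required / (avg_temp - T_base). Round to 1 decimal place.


Insect development time:
Effective temperature = avg_temp - T_base = 25.0 - 6 = 19.0 C
Days = ADD / effective_temp = 160 / 19.0 = 8.4 days

8.4


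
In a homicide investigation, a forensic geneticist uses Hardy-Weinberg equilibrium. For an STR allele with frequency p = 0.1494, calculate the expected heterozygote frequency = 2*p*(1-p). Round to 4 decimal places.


Hardy-Weinberg heterozygote frequency:
q = 1 - p = 1 - 0.1494 = 0.8506
2pq = 2 * 0.1494 * 0.8506 = 0.2542

0.2542


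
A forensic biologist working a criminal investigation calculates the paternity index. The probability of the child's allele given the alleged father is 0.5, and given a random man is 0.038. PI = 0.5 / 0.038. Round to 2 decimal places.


Paternity Index calculation:
PI = P(allele|father) / P(allele|random)
PI = 0.5 / 0.038
PI = 13.16

13.16


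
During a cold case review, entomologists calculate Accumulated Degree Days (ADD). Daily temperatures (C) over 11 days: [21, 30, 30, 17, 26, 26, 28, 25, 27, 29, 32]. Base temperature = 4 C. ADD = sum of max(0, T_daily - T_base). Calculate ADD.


Computing ADD day by day:
Day 1: max(0, 21 - 4) = 17
Day 2: max(0, 30 - 4) = 26
Day 3: max(0, 30 - 4) = 26
Day 4: max(0, 17 - 4) = 13
Day 5: max(0, 26 - 4) = 22
Day 6: max(0, 26 - 4) = 22
Day 7: max(0, 28 - 4) = 24
Day 8: max(0, 25 - 4) = 21
Day 9: max(0, 27 - 4) = 23
Day 10: max(0, 29 - 4) = 25
Day 11: max(0, 32 - 4) = 28
Total ADD = 247

247


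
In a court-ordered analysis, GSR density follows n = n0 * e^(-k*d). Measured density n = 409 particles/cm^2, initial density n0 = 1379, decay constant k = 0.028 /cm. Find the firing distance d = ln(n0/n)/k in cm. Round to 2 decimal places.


GSR distance calculation:
n0/n = 1379 / 409 = 3.371638
ln(n0/n) = 1.215399
d = 1.215399 / 0.028 = 43.41 cm

43.41


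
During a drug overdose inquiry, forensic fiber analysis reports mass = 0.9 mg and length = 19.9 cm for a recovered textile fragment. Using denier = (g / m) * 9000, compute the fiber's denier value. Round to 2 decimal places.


Denier calculation:
Mass in grams = 0.9 mg / 1000 = 0.0009 g
Length in meters = 19.9 cm / 100 = 0.199 m
Linear density = mass / length = 0.0009 / 0.199 = 0.00452261 g/m
Denier = (g/m) * 9000 = 0.00452261 * 9000 = 40.70

40.70


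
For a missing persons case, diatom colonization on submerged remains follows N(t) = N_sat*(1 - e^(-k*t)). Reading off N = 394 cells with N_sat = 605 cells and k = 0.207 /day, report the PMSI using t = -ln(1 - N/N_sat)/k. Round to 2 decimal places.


PMSI from diatom colonization curve:
N / N_sat = 394 / 605 = 0.65124
1 - N/N_sat = 0.34876
ln(1 - N/N_sat) = -1.053371
t = -ln(1 - N/N_sat) / k = -(-1.053371) / 0.207 = 5.09 days

5.09


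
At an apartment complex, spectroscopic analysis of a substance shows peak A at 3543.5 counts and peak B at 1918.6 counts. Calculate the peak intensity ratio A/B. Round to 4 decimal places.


Spectral peak ratio:
Peak A = 3543.5 counts
Peak B = 1918.6 counts
Ratio = 3543.5 / 1918.6 = 1.8469

1.8469


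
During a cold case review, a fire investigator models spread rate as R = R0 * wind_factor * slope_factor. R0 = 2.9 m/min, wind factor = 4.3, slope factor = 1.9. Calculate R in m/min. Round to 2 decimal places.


Fire spread rate calculation:
R = R0 * wind_factor * slope_factor
= 2.9 * 4.3 * 1.9
= 12.47 * 1.9
= 23.69 m/min

23.69


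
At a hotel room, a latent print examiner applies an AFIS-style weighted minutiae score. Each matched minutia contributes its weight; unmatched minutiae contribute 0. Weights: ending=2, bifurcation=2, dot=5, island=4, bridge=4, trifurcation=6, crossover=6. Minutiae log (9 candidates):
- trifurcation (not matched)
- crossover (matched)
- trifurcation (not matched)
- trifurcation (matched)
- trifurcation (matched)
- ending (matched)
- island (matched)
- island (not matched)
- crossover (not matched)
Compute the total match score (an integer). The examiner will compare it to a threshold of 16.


Weighted minutiae match score:
  trifurcation: not matched, +0
  crossover: matched, +6 (running total 6)
  trifurcation: not matched, +0
  trifurcation: matched, +6 (running total 12)
  trifurcation: matched, +6 (running total 18)
  ending: matched, +2 (running total 20)
  island: matched, +4 (running total 24)
  island: not matched, +0
  crossover: not matched, +0
Total score = 24
Threshold = 16; verdict = identification

24


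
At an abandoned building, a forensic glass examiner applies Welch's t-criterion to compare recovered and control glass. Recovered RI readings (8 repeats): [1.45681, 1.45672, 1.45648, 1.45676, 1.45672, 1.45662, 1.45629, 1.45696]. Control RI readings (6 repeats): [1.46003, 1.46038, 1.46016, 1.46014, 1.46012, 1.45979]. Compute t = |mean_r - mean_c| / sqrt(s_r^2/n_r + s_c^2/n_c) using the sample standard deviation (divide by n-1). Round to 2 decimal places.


Welch's t-criterion for glass RI comparison:
Recovered mean = sum / n_r = 11.65336 / 8 = 1.45667
Control mean = sum / n_c = 8.76062 / 6 = 1.4601033
Recovered sample variance s_r^2 = 4.28286e-08
Control sample variance s_c^2 = 3.69867e-08
Welch SE (unpooled) = sqrt(s_r^2/n_r + s_c^2/n_c) = sqrt(5.35357e-09 + 6.16444e-09) = sqrt(1.1518e-08) = 0.000107322
|mean_r - mean_c| = 0.00343333
t = 0.00343333 / 0.000107322 = 31.99

31.99


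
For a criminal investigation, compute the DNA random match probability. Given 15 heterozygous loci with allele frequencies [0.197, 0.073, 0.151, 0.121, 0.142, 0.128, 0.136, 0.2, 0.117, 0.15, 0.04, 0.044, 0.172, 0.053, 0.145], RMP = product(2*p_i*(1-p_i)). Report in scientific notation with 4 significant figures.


Computing RMP for 15 loci:
Locus 1: 2 * 0.197 * 0.803 = 0.316382
Locus 2: 2 * 0.073 * 0.927 = 0.135342
Locus 3: 2 * 0.151 * 0.849 = 0.256398
Locus 4: 2 * 0.121 * 0.879 = 0.212718
Locus 5: 2 * 0.142 * 0.858 = 0.243672
Locus 6: 2 * 0.128 * 0.872 = 0.223232
Locus 7: 2 * 0.136 * 0.864 = 0.235008
Locus 8: 2 * 0.2 * 0.8 = 0.32
Locus 9: 2 * 0.117 * 0.883 = 0.206622
Locus 10: 2 * 0.15 * 0.85 = 0.255
Locus 11: 2 * 0.04 * 0.96 = 0.0768
Locus 12: 2 * 0.044 * 0.956 = 0.084128
Locus 13: 2 * 0.172 * 0.828 = 0.284832
Locus 14: 2 * 0.053 * 0.947 = 0.100382
Locus 15: 2 * 0.145 * 0.855 = 0.24795
RMP = 2.306e-11

2.306e-11


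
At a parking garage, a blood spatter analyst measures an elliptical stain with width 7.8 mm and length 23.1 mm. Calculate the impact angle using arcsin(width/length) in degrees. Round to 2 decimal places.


Blood spatter impact angle calculation:
width / length = 7.8 / 23.1 = 0.337662
angle = arcsin(0.337662)
angle = 19.73 degrees

19.73


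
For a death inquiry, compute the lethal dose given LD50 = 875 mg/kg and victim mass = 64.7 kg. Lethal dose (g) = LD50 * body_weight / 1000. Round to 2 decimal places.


Lethal dose calculation:
Lethal dose = LD50 * body_weight / 1000
= 875 * 64.7 / 1000
= 56612.5 / 1000
= 56.61 g

56.61


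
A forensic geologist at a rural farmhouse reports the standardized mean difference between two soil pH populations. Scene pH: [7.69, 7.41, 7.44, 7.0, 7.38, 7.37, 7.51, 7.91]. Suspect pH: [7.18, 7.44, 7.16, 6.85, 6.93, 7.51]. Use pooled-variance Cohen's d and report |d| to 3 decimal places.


Pooled-variance Cohen's d for soil pH comparison:
Scene mean = 59.71 / 8 = 7.46375
Suspect mean = 43.07 / 6 = 7.178333
Scene sample variance s_s^2 = 0.069541
Suspect sample variance s_c^2 = 0.069657
Pooled variance = ((n_s-1)*s_s^2 + (n_c-1)*s_c^2) / (n_s + n_c - 2) = 0.069589
Pooled SD = sqrt(0.069589) = 0.263797
Mean difference = 0.285417
|d| = |0.285417| / 0.263797 = 1.082

1.082


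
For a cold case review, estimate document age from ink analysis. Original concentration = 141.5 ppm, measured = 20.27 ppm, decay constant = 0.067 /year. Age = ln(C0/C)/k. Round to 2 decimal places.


Document age estimation:
C0/C = 141.5 / 20.27 = 6.98076
ln(C0/C) = 1.943158
t = 1.943158 / 0.067 = 29.00 years

29.00


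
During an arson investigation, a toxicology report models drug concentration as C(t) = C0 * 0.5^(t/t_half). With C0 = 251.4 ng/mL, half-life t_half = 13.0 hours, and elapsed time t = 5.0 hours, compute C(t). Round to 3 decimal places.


Drug concentration decay:
Number of half-lives = t / t_half = 5.0 / 13.0 = 0.384615
Decay factor = 0.5^0.384615 = 0.76598338
C(t) = 251.4 * 0.76598338 = 192.568 ng/mL

192.568


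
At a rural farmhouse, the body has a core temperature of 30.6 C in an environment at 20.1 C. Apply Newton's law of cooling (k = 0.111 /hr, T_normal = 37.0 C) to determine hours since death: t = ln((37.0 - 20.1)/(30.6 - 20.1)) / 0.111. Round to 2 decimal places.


Using Newton's law of cooling:
t = ln((T_normal - T_ambient) / (T_body - T_ambient)) / k
T_normal - T_ambient = 16.9
T_body - T_ambient = 10.5
Ratio = 1.609524
ln(ratio) = 0.475938
t = 0.475938 / 0.111 = 4.29 hours

4.29


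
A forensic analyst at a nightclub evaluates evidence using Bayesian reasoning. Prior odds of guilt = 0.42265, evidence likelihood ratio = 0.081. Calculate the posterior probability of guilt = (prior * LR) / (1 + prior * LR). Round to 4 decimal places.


Bayesian evidence evaluation:
Posterior odds = prior_odds * LR = 0.42265 * 0.081 = 0.03423465
Posterior probability = posterior_odds / (1 + posterior_odds)
= 0.03423465 / (1 + 0.03423465)
= 0.03423465 / 1.03423465
= 0.0331

0.0331


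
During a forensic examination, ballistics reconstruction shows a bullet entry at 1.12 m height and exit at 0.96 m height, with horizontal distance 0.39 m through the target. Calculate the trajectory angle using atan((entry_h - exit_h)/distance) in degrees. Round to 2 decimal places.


Bullet trajectory angle:
Height difference = 1.12 - 0.96 = 0.16 m
angle = atan(0.16 / 0.39)
angle = atan(0.410256)
angle = 22.31 degrees

22.31


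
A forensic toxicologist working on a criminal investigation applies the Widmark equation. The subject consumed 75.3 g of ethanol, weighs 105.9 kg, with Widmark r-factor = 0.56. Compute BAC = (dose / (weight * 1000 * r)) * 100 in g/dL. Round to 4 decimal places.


Applying the Widmark formula:
BAC = (dose_g / (body_wt * 1000 * r)) * 100
Denominator = 105.9 * 1000 * 0.56 = 59304
BAC = (75.3 / 59304) * 100
BAC = 0.1270 g/dL

0.1270


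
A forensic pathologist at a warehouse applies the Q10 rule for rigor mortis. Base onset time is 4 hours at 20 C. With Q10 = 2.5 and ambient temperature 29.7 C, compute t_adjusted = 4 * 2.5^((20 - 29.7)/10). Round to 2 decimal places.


Rigor mortis time adjustment:
Exponent = (T_ref - T_actual) / 10 = (20 - 29.7) / 10 = -0.97
Q10 factor = 2.5^-0.97 = 0.41115
t_adjusted = 4 * 0.41115 = 1.64 hours

1.64


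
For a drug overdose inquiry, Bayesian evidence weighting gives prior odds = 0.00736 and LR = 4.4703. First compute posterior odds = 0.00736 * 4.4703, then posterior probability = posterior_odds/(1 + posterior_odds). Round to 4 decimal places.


Bayesian evidence evaluation:
Posterior odds = prior_odds * LR = 0.00736 * 4.4703 = 0.03290141
Posterior probability = posterior_odds / (1 + posterior_odds)
= 0.03290141 / (1 + 0.03290141)
= 0.03290141 / 1.03290141
= 0.0319

0.0319


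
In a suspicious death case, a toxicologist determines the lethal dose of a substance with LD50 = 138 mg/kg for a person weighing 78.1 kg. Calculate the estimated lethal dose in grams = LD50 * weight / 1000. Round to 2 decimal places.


Lethal dose calculation:
Lethal dose = LD50 * body_weight / 1000
= 138 * 78.1 / 1000
= 10777.8 / 1000
= 10.78 g

10.78


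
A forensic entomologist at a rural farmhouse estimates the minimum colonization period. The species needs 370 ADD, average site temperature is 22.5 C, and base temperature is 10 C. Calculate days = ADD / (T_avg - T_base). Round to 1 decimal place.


Insect development time:
Effective temperature = avg_temp - T_base = 22.5 - 10 = 12.5 C
Days = ADD / effective_temp = 370 / 12.5 = 29.6 days

29.6


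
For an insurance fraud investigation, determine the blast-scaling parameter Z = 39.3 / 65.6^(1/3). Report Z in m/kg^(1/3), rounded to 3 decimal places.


Scaled distance calculation:
W^(1/3) = 65.6^(1/3) = 4.033059
Z = R / W^(1/3) = 39.3 / 4.033059
Z = 9.744 m/kg^(1/3)

9.744


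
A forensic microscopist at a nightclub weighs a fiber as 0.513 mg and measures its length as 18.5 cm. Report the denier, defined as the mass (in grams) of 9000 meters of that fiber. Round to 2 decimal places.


Denier calculation:
Mass in grams = 0.513 mg / 1000 = 0.000513 g
Length in meters = 18.5 cm / 100 = 0.185 m
Linear density = mass / length = 0.000513 / 0.185 = 0.00277297 g/m
Denier = (g/m) * 9000 = 0.00277297 * 9000 = 24.96

24.96


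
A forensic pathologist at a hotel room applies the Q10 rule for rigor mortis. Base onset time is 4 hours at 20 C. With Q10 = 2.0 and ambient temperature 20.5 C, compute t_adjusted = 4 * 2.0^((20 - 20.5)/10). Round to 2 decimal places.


Rigor mortis time adjustment:
Exponent = (T_ref - T_actual) / 10 = (20 - 20.5) / 10 = -0.05
Q10 factor = 2.0^-0.05 = 0.96594
t_adjusted = 4 * 0.96594 = 3.86 hours

3.86


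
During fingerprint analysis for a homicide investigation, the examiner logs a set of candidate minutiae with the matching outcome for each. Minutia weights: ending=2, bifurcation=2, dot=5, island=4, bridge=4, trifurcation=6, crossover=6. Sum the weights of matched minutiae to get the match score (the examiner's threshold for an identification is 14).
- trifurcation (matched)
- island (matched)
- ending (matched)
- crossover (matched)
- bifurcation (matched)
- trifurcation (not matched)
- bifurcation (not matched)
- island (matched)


Weighted minutiae match score:
  trifurcation: matched, +6 (running total 6)
  island: matched, +4 (running total 10)
  ending: matched, +2 (running total 12)
  crossover: matched, +6 (running total 18)
  bifurcation: matched, +2 (running total 20)
  trifurcation: not matched, +0
  bifurcation: not matched, +0
  island: matched, +4 (running total 24)
Total score = 24
Threshold = 14; verdict = identification

24


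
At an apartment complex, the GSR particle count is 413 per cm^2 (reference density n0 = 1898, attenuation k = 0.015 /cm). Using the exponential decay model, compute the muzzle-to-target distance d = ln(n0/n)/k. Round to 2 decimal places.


GSR distance calculation:
n0/n = 1898 / 413 = 4.595642
ln(n0/n) = 1.525108
d = 1.525108 / 0.015 = 101.67 cm

101.67


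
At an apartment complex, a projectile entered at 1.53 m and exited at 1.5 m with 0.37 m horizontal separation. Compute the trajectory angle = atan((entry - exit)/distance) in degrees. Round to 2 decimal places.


Bullet trajectory angle:
Height difference = 1.53 - 1.5 = 0.03 m
angle = atan(0.03 / 0.37)
angle = atan(0.081081)
angle = 4.64 degrees

4.64


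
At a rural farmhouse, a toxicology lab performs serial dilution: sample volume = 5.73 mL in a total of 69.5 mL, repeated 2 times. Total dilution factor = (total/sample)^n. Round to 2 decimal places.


Dilution factor calculation:
Single dilution = V_total / V_sample = 69.5 / 5.73 ≈ 12.129145
Number of dilutions = 2
Total DF = (69.5 / 5.73)^2 (full precision, rounded at the end) = 147.12

147.12


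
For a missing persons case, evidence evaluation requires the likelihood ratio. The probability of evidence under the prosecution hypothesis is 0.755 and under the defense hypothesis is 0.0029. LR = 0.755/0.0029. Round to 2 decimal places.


Likelihood ratio calculation:
LR = P(E|Hp) / P(E|Hd)
LR = 0.755 / 0.0029
LR = 260.34

260.34


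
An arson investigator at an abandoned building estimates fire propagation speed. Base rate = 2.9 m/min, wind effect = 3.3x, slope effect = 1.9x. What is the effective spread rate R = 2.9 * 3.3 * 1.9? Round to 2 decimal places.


Fire spread rate calculation:
R = R0 * wind_factor * slope_factor
= 2.9 * 3.3 * 1.9
= 9.57 * 1.9
= 18.18 m/min

18.18


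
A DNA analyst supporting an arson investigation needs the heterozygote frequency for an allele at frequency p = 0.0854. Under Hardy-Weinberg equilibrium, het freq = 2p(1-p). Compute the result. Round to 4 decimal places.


Hardy-Weinberg heterozygote frequency:
q = 1 - p = 1 - 0.0854 = 0.9146
2pq = 2 * 0.0854 * 0.9146 = 0.1562

0.1562


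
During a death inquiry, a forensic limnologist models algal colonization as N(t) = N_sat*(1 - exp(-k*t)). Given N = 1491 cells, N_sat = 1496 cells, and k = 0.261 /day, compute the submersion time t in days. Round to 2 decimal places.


PMSI from diatom colonization curve:
N / N_sat = 1491 / 1496 = 0.996658
1 - N/N_sat = 0.003342
ln(1 - N/N_sat) = -5.701186
t = -ln(1 - N/N_sat) / k = -(-5.701186) / 0.261 = 21.84 days

21.84


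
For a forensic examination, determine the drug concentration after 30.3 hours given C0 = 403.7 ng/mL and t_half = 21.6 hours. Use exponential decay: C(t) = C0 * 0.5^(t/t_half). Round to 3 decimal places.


Drug concentration decay:
Number of half-lives = t / t_half = 30.3 / 21.6 = 1.402778
Decay factor = 0.5^1.402778 = 0.37820019
C(t) = 403.7 * 0.37820019 = 152.679 ng/mL

152.679


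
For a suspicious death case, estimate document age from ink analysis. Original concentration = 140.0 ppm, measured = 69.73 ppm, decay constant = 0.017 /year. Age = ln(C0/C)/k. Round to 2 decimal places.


Document age estimation:
C0/C = 140.0 / 69.73 = 2.007744
ln(C0/C) = 0.697012
t = 0.697012 / 0.017 = 41.00 years

41.00


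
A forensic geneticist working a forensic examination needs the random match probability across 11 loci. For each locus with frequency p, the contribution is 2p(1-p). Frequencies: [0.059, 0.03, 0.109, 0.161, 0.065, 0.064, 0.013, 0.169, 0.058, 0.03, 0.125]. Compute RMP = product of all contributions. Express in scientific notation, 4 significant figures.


Computing RMP for 11 loci:
Locus 1: 2 * 0.059 * 0.941 = 0.111038
Locus 2: 2 * 0.03 * 0.97 = 0.0582
Locus 3: 2 * 0.109 * 0.891 = 0.194238
Locus 4: 2 * 0.161 * 0.839 = 0.270158
Locus 5: 2 * 0.065 * 0.935 = 0.12155
Locus 6: 2 * 0.064 * 0.936 = 0.119808
Locus 7: 2 * 0.013 * 0.987 = 0.025662
Locus 8: 2 * 0.169 * 0.831 = 0.280878
Locus 9: 2 * 0.058 * 0.942 = 0.109272
Locus 10: 2 * 0.03 * 0.97 = 0.0582
Locus 11: 2 * 0.125 * 0.875 = 0.21875
RMP = 4.952e-11

4.952e-11


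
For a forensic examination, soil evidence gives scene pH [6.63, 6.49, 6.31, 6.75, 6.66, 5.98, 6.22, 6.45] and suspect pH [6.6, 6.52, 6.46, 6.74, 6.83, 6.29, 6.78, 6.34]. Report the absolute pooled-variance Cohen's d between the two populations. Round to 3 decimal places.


Pooled-variance Cohen's d for soil pH comparison:
Scene mean = 51.49 / 8 = 6.43625
Suspect mean = 52.56 / 8 = 6.57
Scene sample variance s_s^2 = 0.065712
Suspect sample variance s_c^2 = 0.041057
Pooled variance = ((n_s-1)*s_s^2 + (n_c-1)*s_c^2) / (n_s + n_c - 2) = 0.053385
Pooled SD = sqrt(0.053385) = 0.231052
Mean difference = -0.13375
|d| = |-0.13375| / 0.231052 = 0.579

0.579


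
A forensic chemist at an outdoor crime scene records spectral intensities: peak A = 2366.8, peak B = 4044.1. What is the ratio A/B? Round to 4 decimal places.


Spectral peak ratio:
Peak A = 2366.8 counts
Peak B = 4044.1 counts
Ratio = 2366.8 / 4044.1 = 0.5852

0.5852


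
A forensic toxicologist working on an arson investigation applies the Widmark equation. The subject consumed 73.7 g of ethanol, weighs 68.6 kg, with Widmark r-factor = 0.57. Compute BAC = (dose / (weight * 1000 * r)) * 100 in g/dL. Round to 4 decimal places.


Applying the Widmark formula:
BAC = (dose_g / (body_wt * 1000 * r)) * 100
Denominator = 68.6 * 1000 * 0.57 = 39102
BAC = (73.7 / 39102) * 100
BAC = 0.1885 g/dL

0.1885


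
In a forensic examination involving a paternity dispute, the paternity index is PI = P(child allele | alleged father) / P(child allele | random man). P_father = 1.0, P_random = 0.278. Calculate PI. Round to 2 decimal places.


Paternity Index calculation:
PI = P(allele|father) / P(allele|random)
PI = 1.0 / 0.278
PI = 3.60

3.60


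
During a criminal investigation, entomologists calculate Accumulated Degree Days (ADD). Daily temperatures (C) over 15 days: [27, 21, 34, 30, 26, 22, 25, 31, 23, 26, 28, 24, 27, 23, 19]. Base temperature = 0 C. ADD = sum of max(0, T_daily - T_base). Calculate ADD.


Computing ADD day by day:
Day 1: max(0, 27 - 0) = 27
Day 2: max(0, 21 - 0) = 21
Day 3: max(0, 34 - 0) = 34
Day 4: max(0, 30 - 0) = 30
Day 5: max(0, 26 - 0) = 26
Day 6: max(0, 22 - 0) = 22
Day 7: max(0, 25 - 0) = 25
Day 8: max(0, 31 - 0) = 31
Day 9: max(0, 23 - 0) = 23
Day 10: max(0, 26 - 0) = 26
Day 11: max(0, 28 - 0) = 28
Day 12: max(0, 24 - 0) = 24
Day 13: max(0, 27 - 0) = 27
Day 14: max(0, 23 - 0) = 23
Day 15: max(0, 19 - 0) = 19
Total ADD = 386

386


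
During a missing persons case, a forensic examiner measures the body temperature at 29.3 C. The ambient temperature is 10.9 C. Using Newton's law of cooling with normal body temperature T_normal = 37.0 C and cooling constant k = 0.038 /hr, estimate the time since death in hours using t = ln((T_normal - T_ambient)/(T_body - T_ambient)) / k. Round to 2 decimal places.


Using Newton's law of cooling:
t = ln((T_normal - T_ambient) / (T_body - T_ambient)) / k
T_normal - T_ambient = 26.1
T_body - T_ambient = 18.4
Ratio = 1.418478
ln(ratio) = 0.349584
t = 0.349584 / 0.038 = 9.20 hours

9.20


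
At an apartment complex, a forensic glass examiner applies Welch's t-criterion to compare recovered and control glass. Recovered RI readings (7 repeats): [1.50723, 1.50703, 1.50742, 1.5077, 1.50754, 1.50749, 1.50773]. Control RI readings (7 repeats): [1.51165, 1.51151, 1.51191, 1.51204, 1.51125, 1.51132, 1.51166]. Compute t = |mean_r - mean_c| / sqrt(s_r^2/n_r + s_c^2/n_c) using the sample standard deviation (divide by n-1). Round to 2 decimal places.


Welch's t-criterion for glass RI comparison:
Recovered mean = sum / n_r = 10.55214 / 7 = 1.5074486
Control mean = sum / n_c = 10.58134 / 7 = 1.51162
Recovered sample variance s_r^2 = 6.27143e-08
Control sample variance s_c^2 = 8.36667e-08
Welch SE (unpooled) = sqrt(s_r^2/n_r + s_c^2/n_c) = sqrt(8.95918e-09 + 1.19524e-08) = sqrt(2.09116e-08) = 0.000144608
|mean_r - mean_c| = 0.00417143
t = 0.00417143 / 0.000144608 = 28.85

28.85


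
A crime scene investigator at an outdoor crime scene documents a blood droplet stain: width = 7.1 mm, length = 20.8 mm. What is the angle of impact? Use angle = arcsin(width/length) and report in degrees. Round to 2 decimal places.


Blood spatter impact angle calculation:
width / length = 7.1 / 20.8 = 0.341346
angle = arcsin(0.341346)
angle = 19.96 degrees

19.96


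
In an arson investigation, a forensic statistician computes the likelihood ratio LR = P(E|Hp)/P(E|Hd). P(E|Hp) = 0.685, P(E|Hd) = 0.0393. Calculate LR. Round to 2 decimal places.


Likelihood ratio calculation:
LR = P(E|Hp) / P(E|Hd)
LR = 0.685 / 0.0393
LR = 17.43

17.43


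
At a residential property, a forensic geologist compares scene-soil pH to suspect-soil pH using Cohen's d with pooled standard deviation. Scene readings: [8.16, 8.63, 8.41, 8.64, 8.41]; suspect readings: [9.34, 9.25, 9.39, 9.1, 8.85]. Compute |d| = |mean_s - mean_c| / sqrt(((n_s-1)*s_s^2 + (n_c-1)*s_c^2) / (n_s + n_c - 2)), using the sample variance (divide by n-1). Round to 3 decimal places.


Pooled-variance Cohen's d for soil pH comparison:
Scene mean = 42.25 / 5 = 8.45
Suspect mean = 45.93 / 5 = 9.186
Scene sample variance s_s^2 = 0.03895
Suspect sample variance s_c^2 = 0.04743
Pooled variance = ((n_s-1)*s_s^2 + (n_c-1)*s_c^2) / (n_s + n_c - 2) = 0.04319
Pooled SD = sqrt(0.04319) = 0.207822
Mean difference = -0.736
|d| = |-0.736| / 0.207822 = 3.541

3.541


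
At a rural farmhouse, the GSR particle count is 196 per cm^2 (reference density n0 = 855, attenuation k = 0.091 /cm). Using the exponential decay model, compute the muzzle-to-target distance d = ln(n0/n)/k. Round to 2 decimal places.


GSR distance calculation:
n0/n = 855 / 196 = 4.362245
ln(n0/n) = 1.472987
d = 1.472987 / 0.091 = 16.19 cm

16.19


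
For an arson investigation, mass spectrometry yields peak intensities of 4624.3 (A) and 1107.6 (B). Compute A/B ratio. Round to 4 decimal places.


Spectral peak ratio:
Peak A = 4624.3 counts
Peak B = 1107.6 counts
Ratio = 4624.3 / 1107.6 = 4.1751

4.1751


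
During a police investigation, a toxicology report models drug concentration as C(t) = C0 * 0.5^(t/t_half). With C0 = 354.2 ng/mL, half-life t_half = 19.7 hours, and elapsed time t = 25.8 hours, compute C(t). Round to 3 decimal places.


Drug concentration decay:
Number of half-lives = t / t_half = 25.8 / 19.7 = 1.309645
Decay factor = 0.5^1.309645 = 0.40342014
C(t) = 354.2 * 0.40342014 = 142.891 ng/mL

142.891


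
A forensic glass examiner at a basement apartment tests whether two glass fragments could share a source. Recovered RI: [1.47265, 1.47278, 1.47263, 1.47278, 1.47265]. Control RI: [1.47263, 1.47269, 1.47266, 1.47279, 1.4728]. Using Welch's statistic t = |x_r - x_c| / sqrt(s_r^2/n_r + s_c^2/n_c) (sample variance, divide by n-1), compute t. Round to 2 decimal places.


Welch's t-criterion for glass RI comparison:
Recovered mean = sum / n_r = 7.36349 / 5 = 1.472698
Control mean = sum / n_c = 7.36357 / 5 = 1.472714
Recovered sample variance s_r^2 = 5.67e-09
Control sample variance s_c^2 = 5.93e-09
Welch SE (unpooled) = sqrt(s_r^2/n_r + s_c^2/n_c) = sqrt(1.134e-09 + 1.186e-09) = sqrt(2.32e-09) = 4.81664e-05
|mean_r - mean_c| = 1.6e-05
t = 1.6e-05 / 4.81664e-05 = 0.33

0.33


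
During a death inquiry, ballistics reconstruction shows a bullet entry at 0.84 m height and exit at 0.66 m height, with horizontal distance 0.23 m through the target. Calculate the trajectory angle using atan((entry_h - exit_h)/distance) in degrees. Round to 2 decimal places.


Bullet trajectory angle:
Height difference = 0.84 - 0.66 = 0.18 m
angle = atan(0.18 / 0.23)
angle = atan(0.782609)
angle = 38.05 degrees

38.05


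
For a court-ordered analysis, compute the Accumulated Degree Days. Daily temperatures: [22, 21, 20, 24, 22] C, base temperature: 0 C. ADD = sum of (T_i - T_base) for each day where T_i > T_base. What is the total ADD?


Computing ADD day by day:
Day 1: max(0, 22 - 0) = 22
Day 2: max(0, 21 - 0) = 21
Day 3: max(0, 20 - 0) = 20
Day 4: max(0, 24 - 0) = 24
Day 5: max(0, 22 - 0) = 22
Total ADD = 109

109


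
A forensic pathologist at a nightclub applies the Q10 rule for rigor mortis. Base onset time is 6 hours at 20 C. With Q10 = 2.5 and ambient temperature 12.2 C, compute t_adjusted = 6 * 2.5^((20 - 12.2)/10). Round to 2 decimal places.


Rigor mortis time adjustment:
Exponent = (T_ref - T_actual) / 10 = (20 - 12.2) / 10 = 0.78
Q10 factor = 2.5^0.78 = 2.04359
t_adjusted = 6 * 2.04359 = 12.26 hours

12.26


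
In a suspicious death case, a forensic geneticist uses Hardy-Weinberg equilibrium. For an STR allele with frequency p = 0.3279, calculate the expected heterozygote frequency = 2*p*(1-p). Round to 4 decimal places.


Hardy-Weinberg heterozygote frequency:
q = 1 - p = 1 - 0.3279 = 0.6721
2pq = 2 * 0.3279 * 0.6721 = 0.4408

0.4408


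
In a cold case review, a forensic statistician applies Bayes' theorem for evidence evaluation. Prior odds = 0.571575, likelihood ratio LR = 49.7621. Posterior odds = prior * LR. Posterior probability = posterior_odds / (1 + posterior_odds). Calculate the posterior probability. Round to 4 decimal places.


Bayesian evidence evaluation:
Posterior odds = prior_odds * LR = 0.571575 * 49.7621 = 28.44277
Posterior probability = posterior_odds / (1 + posterior_odds)
= 28.44277 / (1 + 28.44277)
= 28.44277 / 29.44277
= 0.9660

0.9660
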